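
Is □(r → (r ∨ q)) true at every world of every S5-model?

Valid

Tableau for the negation ¬□(r → (r ∨ q)):
1. ¬□(r → (r ∨ q)), w0
2. ¬(r → (r ∨ q)), w1
3. r, w1
4. ¬(r ∨ q), w1
5. ¬r, w1
6. ¬q, w1
Accessibility: w0Rw0, w0Rw1, w1Rw0, w1Rw1
Branch closes: r and ¬r both at w1.
Every branch of the negation's tableau closes; the branch above is one of them.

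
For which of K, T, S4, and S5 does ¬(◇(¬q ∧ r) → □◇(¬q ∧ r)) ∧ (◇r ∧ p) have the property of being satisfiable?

S5-tableau for the formula:
1. ¬(◇(¬q ∧ r) → □◇(¬q ∧ r)) ∧ (◇r ∧ p), 0
2. ¬(◇(¬q ∧ r) → □◇(¬q ∧ r)), 0
3. ◇r ∧ p, 0
4. ◇(¬q ∧ r), 0
5. ¬□◇(¬q ∧ r), 0
6. ◇r, 0
7. p, 0
8. ¬q ∧ r, 1
9. ¬q, 1
10. r, 1
11. ¬◇(¬q ∧ r), 2
12. ¬(¬q ∧ r), 0
13. ¬(¬q ∧ r), 1
14. ¬(¬q ∧ r), 2
15. ¬r, 0
16. ¬r, 1
Accessibility: 0R0, 0R1, 0R2, 1R0, 1R1, 1R2, 2R0, 2R1, 2R2
Branch closes: r and ¬r both at 1.
Every branch closes (one shown): unsatisfiable in S5.
S4-tableau for the formula:
1. ¬(◇(¬q ∧ r) → □◇(¬q ∧ r)) ∧ (◇r ∧ p), 0
2. ¬(◇(¬q ∧ r) → □◇(¬q ∧ r)), 0
3. ◇r ∧ p, 0
4. ◇(¬q ∧ r), 0
5. ¬□◇(¬q ∧ r), 0
6. ◇r, 0
7. p, 0
8. ¬q ∧ r, 1
9. ¬q, 1
10. r, 1
11. ¬◇(¬q ∧ r), 2
12. ¬(¬q ∧ r), 2
13. ¬r, 2
14. r, 3
Accessibility: 0R0, 0R1, 0R2, 0R3, 1R1, 2R2, 3R3
Complete open branch: satisfiable in S4, hence also in K, T (this S4-model is also a K-model and a T-model).

K, T, S4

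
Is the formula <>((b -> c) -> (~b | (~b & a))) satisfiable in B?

Yes, satisfiable

1. <>((b -> c) -> (~b | (~b & a))), u
2. (b -> c) -> (~b | (~b & a)), v
3. ~b | (~b & a), v
4. ~b & a, v
5. ~b, v
6. a, v
Accessibility: uRu, uRv, vRu, vRv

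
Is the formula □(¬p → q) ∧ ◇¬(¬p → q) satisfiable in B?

Unsatisfiable

1. □(¬p → q) ∧ ◇¬(¬p → q), w0
2. □(¬p → q), w0   [∧-rule on 1]
3. ◇¬(¬p → q), w0   [∧-rule on 1]
4. ¬p → q, w0   [□-rule on 2 via w0Rw0]
5. q, w0   [→-rule on 4 (branches; this branch)]
6. ¬(¬p → q), w1   [◇-rule on 3: fresh world w1, w0Rw1]
7. ¬p, w1   [¬→-rule on 6]
8. ¬q, w1   [¬→-rule on 6]
9. ¬p → q, w1   [□-rule on 2 via w0Rw1]
10. q, w1   [→-rule on 9 (branches; this branch)]
Accessibility: w0Rw0, w0Rw1, w1Rw0, w1Rw1
Branch closes: q and ¬q both at w1.
Every branch closes; the branch above is one of them.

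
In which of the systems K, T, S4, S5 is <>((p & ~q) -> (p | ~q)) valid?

T, S4, S5

T-tableau for the negation ~<>((p & ~q) -> (p | ~q)):
1. ~<>((p & ~q) -> (p | ~q)), 0
2. ~((p & ~q) -> (p | ~q)), 0
3. p & ~q, 0
4. ~(p | ~q), 0
5. p, 0
6. ~q, 0
7. ~p, 0
8. q, 0
Accessibility: 0R0
Branch closes: p and ~p both at 0.
Every branch closes (one shown): valid in T, hence also in S4, S5 (every theorem of T is a theorem of S4 and S5).
K-tableau for the negation ~<>((p & ~q) -> (p | ~q)):
1. ~<>((p & ~q) -> (p | ~q)), 0
Complete open branch: countermodel on a K-frame, so not valid in K.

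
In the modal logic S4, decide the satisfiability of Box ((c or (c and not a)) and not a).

Yes, satisfiable

1. Box ((c or (c and not a)) and not a), u
2. (c or (c and not a)) and not a, u   [Box-rule on 1 via uRu]
3. c or (c and not a), u   [and-rule on 2]
4. not a, u   [and-rule on 2]
5. c and not a, u   [or-rule on 3 (branches; this branch)]
6. c, u   [and-rule on 5]
Accessibility: uRu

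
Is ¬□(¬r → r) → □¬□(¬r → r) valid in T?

Tableau for the negation ¬(¬□(¬r → r) → □¬□(¬r → r)):
1. ¬(¬□(¬r → r) → □¬□(¬r → r)), 0
2. ¬□(¬r → r), 0
3. ¬□¬□(¬r → r), 0
4. ¬(¬r → r), 1
5. ¬r, 1
6. □(¬r → r), 2
7. ¬r → r, 2
8. r, 2
Accessibility: 0R0, 0R1, 0R2, 1R1, 2R2
The negation has an open branch (countermodel exists).

Invalid (countermodel exists)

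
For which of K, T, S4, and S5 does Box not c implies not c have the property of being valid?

T-tableau for the negation not (Box not c implies not c):
1. not (Box not c implies not c), u
2. Box not c, u
3. c, u
4. not c, u
Accessibility: uRu
Branch closes: c and not c both at u.
Every branch closes (one shown): valid in T, hence also in S4, S5 (every theorem of T is a theorem of S4 and S5).
K-tableau for the negation not (Box not c implies not c):
1. not (Box not c implies not c), u
2. Box not c, u
3. c, u
Complete open branch: countermodel on a K-frame, so not valid in K.

T, S4, S5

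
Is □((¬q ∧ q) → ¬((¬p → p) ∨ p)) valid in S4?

Tableau for the negation ¬□((¬q ∧ q) → ¬((¬p → p) ∨ p)):
1. ¬□((¬q ∧ q) → ¬((¬p → p) ∨ p)), 0
2. ¬((¬q ∧ q) → ¬((¬p → p) ∨ p)), 1   [¬□-rule on 1: fresh world 1, 0R1]
3. ¬q ∧ q, 1   [¬→-rule on 2]
4. (¬p → p) ∨ p, 1   [¬→-rule on 2]
5. ¬q, 1   [∧-rule on 3]
6. q, 1   [∧-rule on 3]
Accessibility: 0R0, 0R1, 1R1
Branch closes: q and ¬q both at 1.
All branches of the negation close; one closing branch shown above.

Yes, valid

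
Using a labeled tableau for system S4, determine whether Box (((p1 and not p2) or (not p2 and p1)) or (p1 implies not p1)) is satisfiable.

Yes, satisfiable

1. Box (((p1 and not p2) or (not p2 and p1)) or (p1 implies not p1)), w0
2. ((p1 and not p2) or (not p2 and p1)) or (p1 implies not p1), w0
3. p1 implies not p1, w0
4. not p1, w0
Accessibility: w0Rw0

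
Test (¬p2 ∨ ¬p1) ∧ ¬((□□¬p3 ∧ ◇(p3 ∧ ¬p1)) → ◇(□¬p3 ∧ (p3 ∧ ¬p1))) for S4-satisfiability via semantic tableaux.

Unsatisfiable (every branch closes)

1. (¬p2 ∨ ¬p1) ∧ ¬((□□¬p3 ∧ ◇(p3 ∧ ¬p1)) → ◇(□¬p3 ∧ (p3 ∧ ¬p1))), 0
2. ¬p2 ∨ ¬p1, 0
3. ¬((□□¬p3 ∧ ◇(p3 ∧ ¬p1)) → ◇(□¬p3 ∧ (p3 ∧ ¬p1))), 0
4. □□¬p3 ∧ ◇(p3 ∧ ¬p1), 0
5. ¬◇(□¬p3 ∧ (p3 ∧ ¬p1)), 0
6. □□¬p3, 0
7. ◇(p3 ∧ ¬p1), 0
8. ¬(□¬p3 ∧ (p3 ∧ ¬p1)), 0
9. □¬p3, 0
10. ¬p3, 0
11. ¬p1, 0
12. ¬(p3 ∧ ¬p1), 0
13. p3 ∧ ¬p1, 1
14. p3, 1
15. ¬p1, 1
16. ¬(□¬p3 ∧ (p3 ∧ ¬p1)), 1
17. □¬p3, 1
18. ¬p3, 1
Accessibility: 0R0, 0R1, 1R1
Branch closes: p3 and ¬p3 both at 1.
Every branch closes; the branch above is one of them.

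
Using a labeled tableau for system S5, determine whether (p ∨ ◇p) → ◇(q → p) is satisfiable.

Yes, satisfiable

1. (p ∨ ◇p) → ◇(q → p), w0
2. ◇(q → p), w0
3. q → p, w1
4. p, w1
Accessibility: w0Rw0, w0Rw1, w1Rw0, w1Rw1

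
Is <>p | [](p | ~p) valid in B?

Yes, valid

Tableau for the negation ~(<>p | [](p | ~p)):
1. ~(<>p | [](p | ~p)), u
2. ~<>p, u   [~|-rule on 1]
3. ~[](p | ~p), u   [~|-rule on 1]
4. ~p, u   [~<>-rule on 2 via uRu]
5. ~(p | ~p), v   [~[]-rule on 3: fresh world v, uRv]
6. ~p, v   [~|-rule on 5]
7. p, v   [~|-rule on 5]
Accessibility: uRu, uRv, vRu, vRv
Branch closes: p and ~p both at v.
Every branch of the negation's tableau closes; the branch above is one of them.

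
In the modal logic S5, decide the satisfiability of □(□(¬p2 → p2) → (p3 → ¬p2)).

Satisfiable

1. □(□(¬p2 → p2) → (p3 → ¬p2)), w0
2. □(¬p2 → p2) → (p3 → ¬p2), w0
3. p3 → ¬p2, w0
4. ¬p2, w0
Accessibility: w0Rw0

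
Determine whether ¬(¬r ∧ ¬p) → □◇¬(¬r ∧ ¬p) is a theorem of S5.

Tableau for the negation ¬(¬(¬r ∧ ¬p) → □◇¬(¬r ∧ ¬p)):
1. ¬(¬(¬r ∧ ¬p) → □◇¬(¬r ∧ ¬p)), w0
2. ¬(¬r ∧ ¬p), w0
3. ¬□◇¬(¬r ∧ ¬p), w0
4. p, w0
5. ¬◇¬(¬r ∧ ¬p), w1
6. ¬r ∧ ¬p, w0
7. ¬r, w0
8. ¬p, w0
Accessibility: w0Rw0, w0Rw1, w1Rw0, w1Rw1
Branch closes: p and ¬p both at w0.
All branches of the negation close; one closing branch shown above.

Valid in S5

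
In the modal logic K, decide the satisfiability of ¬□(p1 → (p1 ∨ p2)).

No, unsatisfiable

1. ¬□(p1 → (p1 ∨ p2)), 0
2. ¬(p1 → (p1 ∨ p2)), 1
3. p1, 1
4. ¬(p1 ∨ p2), 1
5. ¬p1, 1
6. ¬p2, 1
Accessibility: 0R1
Branch closes: p1 and ¬p1 both at 1.
Every branch closes; the branch above is one of them.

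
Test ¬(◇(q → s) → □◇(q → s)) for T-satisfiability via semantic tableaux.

Satisfiable

1. ¬(◇(q → s) → □◇(q → s)), w0
2. ◇(q → s), w0   [¬→-rule on 1]
3. ¬□◇(q → s), w0   [¬→-rule on 1]
4. q → s, w1   [◇-rule on 2: fresh world w1, w0Rw1]
5. s, w1   [→-rule on 4 (branches; this branch)]
6. ¬◇(q → s), w2   [¬□-rule on 3: fresh world w2, w0Rw2]
7. ¬(q → s), w2   [¬◇-rule on 6 via w2Rw2]
8. q, w2   [¬→-rule on 7]
9. ¬s, w2   [¬→-rule on 7]
Accessibility: w0Rw0, w0Rw1, w0Rw2, w1Rw1, w2Rw2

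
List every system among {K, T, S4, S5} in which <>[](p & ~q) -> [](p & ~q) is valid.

S5-tableau for the negation ~(<>[](p & ~q) -> [](p & ~q)):
1. ~(<>[](p & ~q) -> [](p & ~q)), u
2. <>[](p & ~q), u
3. ~[](p & ~q), u
4. [](p & ~q), v
5. p & ~q, u
6. p, u
7. ~q, u
8. p & ~q, v
9. p, v
10. ~q, v
11. ~(p & ~q), w
12. p & ~q, w
13. p, w
14. ~q, w
15. q, w
Accessibility: uRu, uRv, uRw, vRu, vRv, vRw, wRu, wRv, wRw
Branch closes: q and ~q both at w.
Every branch closes (one shown): valid in S5.
S4-tableau for the negation ~(<>[](p & ~q) -> [](p & ~q)):
1. ~(<>[](p & ~q) -> [](p & ~q)), u
2. <>[](p & ~q), u
3. ~[](p & ~q), u
4. [](p & ~q), v
5. p & ~q, v
6. p, v
7. ~q, v
8. ~(p & ~q), w
9. q, w
Accessibility: uRu, uRv, uRw, vRv, wRw
Complete open branch: countermodel on an S4-frame, so not valid in S4, nor in K, T (the same frame is also a K-frame and a T-frame).

S5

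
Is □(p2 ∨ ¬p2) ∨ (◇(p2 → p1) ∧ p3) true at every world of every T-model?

Tableau for the negation ¬(□(p2 ∨ ¬p2) ∨ (◇(p2 → p1) ∧ p3)):
1. ¬(□(p2 ∨ ¬p2) ∨ (◇(p2 → p1) ∧ p3)), 0
2. ¬□(p2 ∨ ¬p2), 0
3. ¬(◇(p2 → p1) ∧ p3), 0
4. ¬◇(p2 → p1), 0
5. ¬(p2 → p1), 0
6. p2, 0
7. ¬p1, 0
8. ¬(p2 ∨ ¬p2), 1
9. ¬p2, 1
10. p2, 1
Accessibility: 0R0, 0R1, 1R1
Branch closes: p2 and ¬p2 both at 1.
Every branch of the negation's tableau closes; the branch above is one of them.

Valid in T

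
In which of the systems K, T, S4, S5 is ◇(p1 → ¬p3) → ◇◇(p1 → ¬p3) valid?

K-tableau for the negation ¬(◇(p1 → ¬p3) → ◇◇(p1 → ¬p3)):
1. ¬(◇(p1 → ¬p3) → ◇◇(p1 → ¬p3)), w0
2. ◇(p1 → ¬p3), w0
3. ¬◇◇(p1 → ¬p3), w0
4. p1 → ¬p3, w1
5. ¬◇(p1 → ¬p3), w1
6. ¬p3, w1
Accessibility: w0Rw1
Complete open branch: countermodel on a K-frame, so not valid in K.
T-tableau for the negation ¬(◇(p1 → ¬p3) → ◇◇(p1 → ¬p3)):
1. ¬(◇(p1 → ¬p3) → ◇◇(p1 → ¬p3)), w0
2. ◇(p1 → ¬p3), w0
3. ¬◇◇(p1 → ¬p3), w0
4. ¬◇(p1 → ¬p3), w0
5. ¬(p1 → ¬p3), w0
6. p1, w0
7. p3, w0
8. p1 → ¬p3, w1
9. ¬◇(p1 → ¬p3), w1
10. ¬(p1 → ¬p3), w1
11. p1, w1
12. p3, w1
13. ¬p3, w1
Accessibility: w0Rw0, w0Rw1, w1Rw1
Branch closes: p3 and ¬p3 both at w1.
Every branch closes (one shown): valid in T, hence also in S4, S5 (every theorem of T is a theorem of S4 and S5).

T, S4, S5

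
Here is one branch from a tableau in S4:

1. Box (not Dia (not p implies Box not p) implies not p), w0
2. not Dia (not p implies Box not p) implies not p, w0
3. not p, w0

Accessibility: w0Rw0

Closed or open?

No atom appears with both signs at the same world.

No, open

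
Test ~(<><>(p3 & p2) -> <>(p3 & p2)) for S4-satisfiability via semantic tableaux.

1. ~(<><>(p3 & p2) -> <>(p3 & p2)), 0
2. <><>(p3 & p2), 0
3. ~<>(p3 & p2), 0
4. ~(p3 & p2), 0
5. ~p2, 0
6. <>(p3 & p2), 1
7. ~(p3 & p2), 1
8. ~p2, 1
9. p3 & p2, 2
10. p3, 2
11. p2, 2
12. ~(p3 & p2), 2
13. ~p2, 2
Accessibility: 0R0, 0R1, 0R2, 1R1, 1R2, 2R2
Branch closes: p2 and ~p2 both at 2.
Every branch closes; the branch above is one of them.

Unsatisfiable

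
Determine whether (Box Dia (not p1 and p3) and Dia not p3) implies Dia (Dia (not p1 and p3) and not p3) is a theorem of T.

Tableau for the negation not ((Box Dia (not p1 and p3) and Dia not p3) implies Dia (Dia (not p1 and p3) and not p3)):
1. not ((Box Dia (not p1 and p3) and Dia not p3) implies Dia (Dia (not p1 and p3) and not p3)), u
2. Box Dia (not p1 and p3) and Dia not p3, u
3. not Dia (Dia (not p1 and p3) and not p3), u
4. Box Dia (not p1 and p3), u
5. Dia not p3, u
6. not (Dia (not p1 and p3) and not p3), u
7. Dia (not p1 and p3), u
8. p3, u
9. not p3, v
10. not (Dia (not p1 and p3) and not p3), v
11. Dia (not p1 and p3), v
12. not Dia (not p1 and p3), v
13. not (not p1 and p3), v
14. not p1 and p3, w
15. not p1, w
16. p3, w
17. not (Dia (not p1 and p3) and not p3), w
18. Dia (not p1 and p3), w
19. not p1 and p3, x
20. not p1, x
21. p3, x
22. not (not p1 and p3), x
23. not p3, x
Accessibility: uRu, uRv, uRw, vRv, vRx, wRw, xRx
Branch closes: p3 and not p3 both at x.
All branches of the negation close; one closing branch shown above.

Valid in T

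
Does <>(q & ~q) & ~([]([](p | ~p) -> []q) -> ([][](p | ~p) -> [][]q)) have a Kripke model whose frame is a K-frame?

No, unsatisfiable

1. <>(q & ~q) & ~([]([](p | ~p) -> []q) -> ([][](p | ~p) -> [][]q)), w0
2. <>(q & ~q), w0   [&-rule on 1]
3. ~([]([](p | ~p) -> []q) -> ([][](p | ~p) -> [][]q)), w0   [&-rule on 1]
4. []([](p | ~p) -> []q), w0   [~->-rule on 3]
5. ~([][](p | ~p) -> [][]q), w0   [~->-rule on 3]
6. [][](p | ~p), w0   [~->-rule on 5]
7. ~[][]q, w0   [~->-rule on 5]
8. q & ~q, w1   [<>-rule on 2: fresh world w1, w0Rw1]
9. q, w1   [&-rule on 8]
10. ~q, w1   [&-rule on 8]
Accessibility: w0Rw1
Branch closes: q and ~q both at w1.
(One branch shown.) All branches close.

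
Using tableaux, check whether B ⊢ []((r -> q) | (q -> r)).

Tableau for the negation ~[]((r -> q) | (q -> r)):
1. ~[]((r -> q) | (q -> r)), u
2. ~((r -> q) | (q -> r)), v   [~[]-rule on 1: fresh world v, uRv]
3. ~(r -> q), v   [~|-rule on 2]
4. ~(q -> r), v   [~|-rule on 2]
5. r, v   [~->-rule on 3]
6. ~q, v   [~->-rule on 3]
7. q, v   [~->-rule on 4]
8. ~r, v   [~->-rule on 4]
Accessibility: uRu, uRv, vRu, vRv
Branch closes: q and ~q both at v.
All branches of the negation close; one closing branch shown above.

Valid in B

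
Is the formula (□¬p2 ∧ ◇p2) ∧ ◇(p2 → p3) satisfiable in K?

1. (□¬p2 ∧ ◇p2) ∧ ◇(p2 → p3), w0
2. □¬p2 ∧ ◇p2, w0   [∧-rule on 1]
3. ◇(p2 → p3), w0   [∧-rule on 1]
4. □¬p2, w0   [∧-rule on 2]
5. ◇p2, w0   [∧-rule on 2]
6. p2 → p3, w1   [◇-rule on 3: fresh world w1, w0Rw1]
7. ¬p2, w1   [□-rule on 4 via w0Rw1]
8. p3, w1   [→-rule on 6 (branches; this branch)]
9. p2, w2   [◇-rule on 5: fresh world w2, w0Rw2]
10. ¬p2, w2   [□-rule on 4 via w0Rw2]
Accessibility: w0Rw1, w0Rw2
Branch closes: p2 and ¬p2 both at w2.
(One branch shown.) All branches close.

No, unsatisfiable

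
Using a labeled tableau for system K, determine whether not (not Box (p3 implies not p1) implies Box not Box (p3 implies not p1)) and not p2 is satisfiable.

1. not (not Box (p3 implies not p1) implies Box not Box (p3 implies not p1)) and not p2, 0
2. not (not Box (p3 implies not p1) implies Box not Box (p3 implies not p1)), 0   [and-rule on 1]
3. not p2, 0   [and-rule on 1]
4. not Box (p3 implies not p1), 0   [neg-implies-rule on 2]
5. not Box not Box (p3 implies not p1), 0   [neg-implies-rule on 2]
6. not (p3 implies not p1), 1   [neg-Box-rule on 4: fresh world 1, 0R1]
7. p3, 1   [neg-implies-rule on 6]
8. p1, 1   [neg-implies-rule on 6]
9. Box (p3 implies not p1), 2   [neg-Box-rule on 5: fresh world 2, 0R2]
Accessibility: 0R1, 0R2

Yes, satisfiable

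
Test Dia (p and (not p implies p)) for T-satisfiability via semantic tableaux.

Satisfiable

1. Dia (p and (not p implies p)), 0
2. p and (not p implies p), 1   [Dia-rule on 1: fresh world 1, 0R1]
3. p, 1   [and-rule on 2]
4. not p implies p, 1   [and-rule on 2]
Accessibility: 0R0, 0R1, 1R1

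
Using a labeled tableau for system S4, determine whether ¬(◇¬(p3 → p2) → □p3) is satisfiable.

Yes, satisfiable

1. ¬(◇¬(p3 → p2) → □p3), u
2. ◇¬(p3 → p2), u
3. ¬□p3, u
4. ¬(p3 → p2), v
5. p3, v
6. ¬p2, v
7. ¬p3, w
Accessibility: uRu, uRv, uRw, vRv, wRw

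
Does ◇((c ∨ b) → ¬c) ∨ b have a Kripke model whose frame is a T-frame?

Satisfiable

1. ◇((c ∨ b) → ¬c) ∨ b, 0
2. b, 0   [∨-rule on 1 (branches; this branch)]
Accessibility: 0R0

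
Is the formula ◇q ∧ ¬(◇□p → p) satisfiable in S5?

1. ◇q ∧ ¬(◇□p → p), u
2. ◇q, u
3. ¬(◇□p → p), u
4. ◇□p, u
5. ¬p, u
6. q, v
7. □p, w
8. p, u
Accessibility: uRu, uRv, uRw, vRu, vRv, vRw, wRu, wRv, wRw
Branch closes: p and ¬p both at u.
All branches of the tableau close; one closing branch shown above.

Unsatisfiable (every branch closes)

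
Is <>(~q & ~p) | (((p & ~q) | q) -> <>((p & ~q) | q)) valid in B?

Valid

Tableau for the negation ~(<>(~q & ~p) | (((p & ~q) | q) -> <>((p & ~q) | q))):
1. ~(<>(~q & ~p) | (((p & ~q) | q) -> <>((p & ~q) | q))), 0
2. ~<>(~q & ~p), 0
3. ~(((p & ~q) | q) -> <>((p & ~q) | q)), 0
4. (p & ~q) | q, 0
5. ~<>((p & ~q) | q), 0
6. ~(~q & ~p), 0
7. ~((p & ~q) | q), 0
8. ~(p & ~q), 0
9. ~q, 0
10. p & ~q, 0
11. p, 0
12. q, 0
Accessibility: 0R0
Branch closes: q and ~q both at 0.
Every branch of the negation's tableau closes; the branch above is one of them.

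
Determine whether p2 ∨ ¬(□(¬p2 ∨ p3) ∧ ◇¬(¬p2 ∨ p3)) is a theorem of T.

Valid

Tableau for the negation ¬(p2 ∨ ¬(□(¬p2 ∨ p3) ∧ ◇¬(¬p2 ∨ p3))):
1. ¬(p2 ∨ ¬(□(¬p2 ∨ p3) ∧ ◇¬(¬p2 ∨ p3))), u
2. ¬p2, u
3. □(¬p2 ∨ p3) ∧ ◇¬(¬p2 ∨ p3), u
4. □(¬p2 ∨ p3), u
5. ◇¬(¬p2 ∨ p3), u
6. ¬p2 ∨ p3, u
7. p3, u
8. ¬(¬p2 ∨ p3), v
9. p2, v
10. ¬p3, v
11. ¬p2 ∨ p3, v
12. p3, v
Accessibility: uRu, uRv, vRv
Branch closes: p3 and ¬p3 both at v.
All branches of the negation close; one closing branch shown above.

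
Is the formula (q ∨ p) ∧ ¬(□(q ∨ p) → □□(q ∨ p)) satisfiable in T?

1. (q ∨ p) ∧ ¬(□(q ∨ p) → □□(q ∨ p)), w0
2. q ∨ p, w0   [∧-rule on 1]
3. ¬(□(q ∨ p) → □□(q ∨ p)), w0   [∧-rule on 1]
4. □(q ∨ p), w0   [¬→-rule on 3]
5. ¬□□(q ∨ p), w0   [¬→-rule on 3]
6. p, w0   [∨-rule on 2 (branches; this branch)]
7. ¬□(q ∨ p), w1   [¬□-rule on 5: fresh world w1, w0Rw1]
8. q ∨ p, w1   [□-rule on 4 via w0Rw1]
9. p, w1   [∨-rule on 8 (branches; this branch)]
10. ¬(q ∨ p), w2   [¬□-rule on 7: fresh world w2, w1Rw2]
11. ¬q, w2   [¬∨-rule on 10]
12. ¬p, w2   [¬∨-rule on 10]
Accessibility: w0Rw0, w0Rw1, w1Rw1, w1Rw2, w2Rw2

Satisfiable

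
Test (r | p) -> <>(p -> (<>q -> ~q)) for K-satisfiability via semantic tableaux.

1. (r | p) -> <>(p -> (<>q -> ~q)), w0
2. <>(p -> (<>q -> ~q)), w0
3. p -> (<>q -> ~q), w1
4. <>q -> ~q, w1
5. ~q, w1
Accessibility: w0Rw1

Satisfiable (open branch found)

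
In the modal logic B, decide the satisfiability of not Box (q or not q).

Unsatisfiable

1. not Box (q or not q), 0
2. not (q or not q), 1
3. not q, 1
4. q, 1
Accessibility: 0R0, 0R1, 1R0, 1R1
Branch closes: q and not q both at 1.
(One branch shown.) All branches close.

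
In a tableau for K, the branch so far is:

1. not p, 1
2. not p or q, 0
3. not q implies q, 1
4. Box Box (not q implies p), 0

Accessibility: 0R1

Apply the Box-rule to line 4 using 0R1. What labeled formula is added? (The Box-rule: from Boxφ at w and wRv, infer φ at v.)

Box (not q implies p), 1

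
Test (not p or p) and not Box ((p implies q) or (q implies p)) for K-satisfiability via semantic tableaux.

No, unsatisfiable

1. (not p or p) and not Box ((p implies q) or (q implies p)), w0
2. not p or p, w0   [and-rule on 1]
3. not Box ((p implies q) or (q implies p)), w0   [and-rule on 1]
4. p, w0   [or-rule on 2 (branches; this branch)]
5. not ((p implies q) or (q implies p)), w1   [neg-Box-rule on 3: fresh world w1, w0Rw1]
6. not (p implies q), w1   [neg-or-rule on 5]
7. not (q implies p), w1   [neg-or-rule on 5]
8. p, w1   [neg-implies-rule on 6]
9. not q, w1   [neg-implies-rule on 6]
10. q, w1   [neg-implies-rule on 7]
11. not p, w1   [neg-implies-rule on 7]
Accessibility: w0Rw1
Branch closes: q and not q both at w1.
All branches of the tableau close; one closing branch shown above.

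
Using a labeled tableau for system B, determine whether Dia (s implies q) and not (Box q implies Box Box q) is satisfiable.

1. Dia (s implies q) and not (Box q implies Box Box q), 0
2. Dia (s implies q), 0
3. not (Box q implies Box Box q), 0
4. Box q, 0
5. not Box Box q, 0
6. q, 0
7. s implies q, 1
8. q, 1
9. not Box q, 2
10. q, 2
11. not q, 3
Accessibility: 0R0, 0R1, 0R2, 1R0, 1R1, 2R0, 2R2, 2R3, 3R2, 3R3

Satisfiable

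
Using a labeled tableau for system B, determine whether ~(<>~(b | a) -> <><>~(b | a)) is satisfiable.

1. ~(<>~(b | a) -> <><>~(b | a)), u
2. <>~(b | a), u
3. ~<><>~(b | a), u
4. ~<>~(b | a), u
5. b | a, u
6. a, u
7. ~(b | a), v
8. ~b, v
9. ~a, v
10. ~<>~(b | a), v
11. b | a, v
12. a, v
Accessibility: uRu, uRv, vRu, vRv
Branch closes: a and ~a both at v.
All branches of the tableau close; one closing branch shown above.

Unsatisfiable (every branch closes)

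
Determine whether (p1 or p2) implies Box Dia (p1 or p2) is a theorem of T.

Tableau for the negation not ((p1 or p2) implies Box Dia (p1 or p2)):
1. not ((p1 or p2) implies Box Dia (p1 or p2)), w0
2. p1 or p2, w0
3. not Box Dia (p1 or p2), w0
4. p2, w0
5. not Dia (p1 or p2), w1
6. not (p1 or p2), w1
7. not p1, w1
8. not p2, w1
Accessibility: w0Rw0, w0Rw1, w1Rw1
The negation has an open branch (countermodel exists).

No, not valid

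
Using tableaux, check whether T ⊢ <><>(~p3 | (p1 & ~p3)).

Invalid (countermodel exists)

Tableau for the negation ~<><>(~p3 | (p1 & ~p3)):
1. ~<><>(~p3 | (p1 & ~p3)), u
2. ~<>(~p3 | (p1 & ~p3)), u
3. ~(~p3 | (p1 & ~p3)), u
4. p3, u
5. ~(p1 & ~p3), u
Accessibility: uRu
The negation has an open branch (countermodel exists).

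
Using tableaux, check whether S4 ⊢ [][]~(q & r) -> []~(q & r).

Valid in S4

Tableau for the negation ~([][]~(q & r) -> []~(q & r)):
1. ~([][]~(q & r) -> []~(q & r)), u
2. [][]~(q & r), u
3. ~[]~(q & r), u
4. []~(q & r), u
5. ~(q & r), u
6. ~r, u
7. q & r, v
8. q, v
9. r, v
10. []~(q & r), v
11. ~(q & r), v
12. ~r, v
Accessibility: uRu, uRv, vRv
Branch closes: r and ~r both at v.
All branches of the negation close; one closing branch shown above.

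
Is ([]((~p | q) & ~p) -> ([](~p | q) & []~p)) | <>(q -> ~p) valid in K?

Tableau for the negation ~(([]((~p | q) & ~p) -> ([](~p | q) & []~p)) | <>(q -> ~p)):
1. ~(([]((~p | q) & ~p) -> ([](~p | q) & []~p)) | <>(q -> ~p)), w0
2. ~([]((~p | q) & ~p) -> ([](~p | q) & []~p)), w0
3. ~<>(q -> ~p), w0
4. []((~p | q) & ~p), w0
5. ~([](~p | q) & []~p), w0
6. ~[]~p, w0
7. p, w1
8. ~(q -> ~p), w1
9. q, w1
10. (~p | q) & ~p, w1
11. ~p | q, w1
12. ~p, w1
Accessibility: w0Rw1
Branch closes: p and ~p both at w1.
All branches of the negation close; one closing branch shown above.

Valid in K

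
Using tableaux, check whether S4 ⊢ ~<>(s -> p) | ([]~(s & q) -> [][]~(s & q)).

Tableau for the negation ~(~<>(s -> p) | ([]~(s & q) -> [][]~(s & q))):
1. ~(~<>(s -> p) | ([]~(s & q) -> [][]~(s & q))), 0
2. <>(s -> p), 0
3. ~([]~(s & q) -> [][]~(s & q)), 0
4. []~(s & q), 0
5. ~[][]~(s & q), 0
6. ~(s & q), 0
7. ~q, 0
8. s -> p, 1
9. ~(s & q), 1
10. p, 1
11. ~q, 1
12. ~[]~(s & q), 2
13. ~(s & q), 2
14. ~q, 2
15. s & q, 3
16. s, 3
17. q, 3
18. ~(s & q), 3
19. ~q, 3
Accessibility: 0R0, 0R1, 0R2, 0R3, 1R1, 2R2, 2R3, 3R3
Branch closes: q and ~q both at 3.
Every branch of the negation's tableau closes; the branch above is one of them.

Valid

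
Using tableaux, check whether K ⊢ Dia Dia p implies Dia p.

No, not valid

Tableau for the negation not (Dia Dia p implies Dia p):
1. not (Dia Dia p implies Dia p), w0
2. Dia Dia p, w0   [neg-implies-rule on 1]
3. not Dia p, w0   [neg-implies-rule on 1]
4. Dia p, w1   [Dia-rule on 2: fresh world w1, w0Rw1]
5. not p, w1   [neg-Dia-rule on 3 via w0Rw1]
6. p, w2   [Dia-rule on 4: fresh world w2, w1Rw2]
Accessibility: w0Rw1, w1Rw2
The negation has an open branch (countermodel exists).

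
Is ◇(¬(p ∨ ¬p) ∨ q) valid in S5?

Tableau for the negation ¬◇(¬(p ∨ ¬p) ∨ q):
1. ¬◇(¬(p ∨ ¬p) ∨ q), u
2. ¬(¬(p ∨ ¬p) ∨ q), u   [¬◇-rule on 1 via uRu]
3. p ∨ ¬p, u   [¬∨-rule on 2]
4. ¬q, u   [¬∨-rule on 2]
5. ¬p, u   [∨-rule on 3 (branches; this branch)]
Accessibility: uRu
The negation has an open branch (countermodel exists).

Not valid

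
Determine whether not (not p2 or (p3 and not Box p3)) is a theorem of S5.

Tableau for the negation not p2 or (p3 and not Box p3):
1. not p2 or (p3 and not Box p3), w0
2. p3 and not Box p3, w0   [or-rule on 1 (branches; this branch)]
3. p3, w0   [and-rule on 2]
4. not Box p3, w0   [and-rule on 2]
5. not p3, w1   [neg-Box-rule on 4: fresh world w1, w0Rw1]
Accessibility: w0Rw0, w0Rw1, w1Rw0, w1Rw1
The negation has an open branch (countermodel exists).

No, not valid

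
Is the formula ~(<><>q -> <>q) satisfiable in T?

1. ~(<><>q -> <>q), u
2. <><>q, u   [~->-rule on 1]
3. ~<>q, u   [~->-rule on 1]
4. ~q, u   [~<>-rule on 3 via uRu]
5. <>q, v   [<>-rule on 2: fresh world v, uRv]
6. ~q, v   [~<>-rule on 3 via uRv]
7. q, w   [<>-rule on 5: fresh world w, vRw]
Accessibility: uRu, uRv, vRv, vRw, wRw

Satisfiable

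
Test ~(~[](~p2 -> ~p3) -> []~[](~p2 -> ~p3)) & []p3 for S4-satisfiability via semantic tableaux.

Satisfiable

1. ~(~[](~p2 -> ~p3) -> []~[](~p2 -> ~p3)) & []p3, 0
2. ~(~[](~p2 -> ~p3) -> []~[](~p2 -> ~p3)), 0
3. []p3, 0
4. ~[](~p2 -> ~p3), 0
5. ~[]~[](~p2 -> ~p3), 0
6. p3, 0
7. ~(~p2 -> ~p3), 1
8. ~p2, 1
9. p3, 1
10. [](~p2 -> ~p3), 2
11. p3, 2
12. ~p2 -> ~p3, 2
13. p2, 2
Accessibility: 0R0, 0R1, 0R2, 1R1, 2R2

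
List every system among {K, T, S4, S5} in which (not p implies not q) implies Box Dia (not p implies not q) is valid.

S4-tableau for the negation not ((not p implies not q) implies Box Dia (not p implies not q)):
1. not ((not p implies not q) implies Box Dia (not p implies not q)), u
2. not p implies not q, u
3. not Box Dia (not p implies not q), u
4. not q, u
5. not Dia (not p implies not q), v
6. not (not p implies not q), v
7. not p, v
8. q, v
Accessibility: uRu, uRv, vRv
Complete open branch: countermodel on an S4-frame, so not valid in S4, nor in K, T (the same frame is also a K-frame and a T-frame).
S5-tableau for the negation not ((not p implies not q) implies Box Dia (not p implies not q)):
1. not ((not p implies not q) implies Box Dia (not p implies not q)), u
2. not p implies not q, u
3. not Box Dia (not p implies not q), u
4. not q, u
5. not Dia (not p implies not q), v
6. not (not p implies not q), u
7. not p, u
8. q, u
Accessibility: uRu, uRv, vRu, vRv
Branch closes: q and not q both at u.
Every branch closes (one shown): valid in S5.

S5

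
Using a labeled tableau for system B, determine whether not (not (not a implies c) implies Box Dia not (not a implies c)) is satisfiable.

1. not (not (not a implies c) implies Box Dia not (not a implies c)), u
2. not (not a implies c), u
3. not Box Dia not (not a implies c), u
4. not a, u
5. not c, u
6. not Dia not (not a implies c), v
7. not a implies c, u
8. not a implies c, v
9. c, u
Accessibility: uRu, uRv, vRu, vRv
Branch closes: c and not c both at u.
(One branch shown.) All branches close.

Unsatisfiable (every branch closes)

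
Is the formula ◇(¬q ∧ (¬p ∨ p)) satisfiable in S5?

1. ◇(¬q ∧ (¬p ∨ p)), u
2. ¬q ∧ (¬p ∨ p), v
3. ¬q, v
4. ¬p ∨ p, v
5. p, v
Accessibility: uRu, uRv, vRu, vRv

Satisfiable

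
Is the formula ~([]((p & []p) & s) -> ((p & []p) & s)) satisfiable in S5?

1. ~([]((p & []p) & s) -> ((p & []p) & s)), w0
2. []((p & []p) & s), w0
3. ~((p & []p) & s), w0
4. (p & []p) & s, w0
5. p & []p, w0
6. s, w0
7. p, w0
8. []p, w0
9. ~(p & []p), w0
10. ~[]p, w0
11. ~p, w1
12. (p & []p) & s, w1
13. p & []p, w1
14. s, w1
15. p, w1
16. []p, w1
Accessibility: w0Rw0, w0Rw1, w1Rw0, w1Rw1
Branch closes: p and ~p both at w1.
All branches of the tableau close; one closing branch shown above.

Unsatisfiable (every branch closes)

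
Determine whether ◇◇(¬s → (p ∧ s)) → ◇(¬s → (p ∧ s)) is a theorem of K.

No, not valid

Tableau for the negation ¬(◇◇(¬s → (p ∧ s)) → ◇(¬s → (p ∧ s))):
1. ¬(◇◇(¬s → (p ∧ s)) → ◇(¬s → (p ∧ s))), 0
2. ◇◇(¬s → (p ∧ s)), 0
3. ¬◇(¬s → (p ∧ s)), 0
4. ◇(¬s → (p ∧ s)), 1
5. ¬(¬s → (p ∧ s)), 1
6. ¬s, 1
7. ¬(p ∧ s), 1
8. ¬s → (p ∧ s), 2
9. p ∧ s, 2
10. p, 2
11. s, 2
Accessibility: 0R1, 1R2
The negation has an open branch (countermodel exists).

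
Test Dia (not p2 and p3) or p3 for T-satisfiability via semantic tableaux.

Yes, satisfiable

1. Dia (not p2 and p3) or p3, 0
2. p3, 0
Accessibility: 0R0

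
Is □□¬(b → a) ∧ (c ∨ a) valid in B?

Invalid (countermodel exists)

Tableau for the negation ¬(□□¬(b → a) ∧ (c ∨ a)):
1. ¬(□□¬(b → a) ∧ (c ∨ a)), w0
2. ¬(c ∨ a), w0
3. ¬c, w0
4. ¬a, w0
Accessibility: w0Rw0
The negation has an open branch (countermodel exists).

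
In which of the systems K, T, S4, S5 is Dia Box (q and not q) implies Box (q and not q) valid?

K-tableau for the negation not (Dia Box (q and not q) implies Box (q and not q)):
1. not (Dia Box (q and not q) implies Box (q and not q)), 0
2. Dia Box (q and not q), 0
3. not Box (q and not q), 0
4. Box (q and not q), 1
5. not (q and not q), 2
6. q, 2
Accessibility: 0R1, 0R2
Complete open branch: countermodel on a K-frame, so not valid in K.
T-tableau for the negation not (Dia Box (q and not q) implies Box (q and not q)):
1. not (Dia Box (q and not q) implies Box (q and not q)), 0
2. Dia Box (q and not q), 0
3. not Box (q and not q), 0
4. Box (q and not q), 1
5. q and not q, 1
6. q, 1
7. not q, 1
Accessibility: 0R0, 0R1, 1R1
Branch closes: q and not q both at 1.
Every branch closes (one shown): valid in T, hence also in S4, S5 (every theorem of T is a theorem of S4 and S5).

T, S4, S5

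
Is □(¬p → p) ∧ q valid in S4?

Tableau for the negation ¬(□(¬p → p) ∧ q):
1. ¬(□(¬p → p) ∧ q), u
2. ¬q, u
Accessibility: uRu
The negation has an open branch (countermodel exists).

Invalid (countermodel exists)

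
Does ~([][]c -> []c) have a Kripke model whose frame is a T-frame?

Unsatisfiable (every branch closes)

1. ~([][]c -> []c), u
2. [][]c, u
3. ~[]c, u
4. []c, u
5. c, u
6. ~c, v
7. []c, v
8. c, v
Accessibility: uRu, uRv, vRv
Branch closes: c and ~c both at v.
Every branch closes; the branch above is one of them.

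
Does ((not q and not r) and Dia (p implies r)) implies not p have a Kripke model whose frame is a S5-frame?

1. ((not q and not r) and Dia (p implies r)) implies not p, 0
2. not p, 0
Accessibility: 0R0

Yes, satisfiable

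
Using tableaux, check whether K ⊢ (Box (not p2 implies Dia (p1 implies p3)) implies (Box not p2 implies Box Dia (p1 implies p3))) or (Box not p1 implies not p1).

Tableau for the negation not ((Box (not p2 implies Dia (p1 implies p3)) implies (Box not p2 implies Box Dia (p1 implies p3))) or (Box not p1 implies not p1)):
1. not ((Box (not p2 implies Dia (p1 implies p3)) implies (Box not p2 implies Box Dia (p1 implies p3))) or (Box not p1 implies not p1)), w0
2. not (Box (not p2 implies Dia (p1 implies p3)) implies (Box not p2 implies Box Dia (p1 implies p3))), w0
3. not (Box not p1 implies not p1), w0
4. Box (not p2 implies Dia (p1 implies p3)), w0
5. not (Box not p2 implies Box Dia (p1 implies p3)), w0
6. Box not p1, w0
7. p1, w0
8. Box not p2, w0
9. not Box Dia (p1 implies p3), w0
10. not Dia (p1 implies p3), w1
11. not p2 implies Dia (p1 implies p3), w1
12. not p1, w1
13. not p2, w1
14. Dia (p1 implies p3), w1
15. p1 implies p3, w2
16. not (p1 implies p3), w2
17. p1, w2
18. not p3, w2
19. p3, w2
Accessibility: w0Rw1, w1Rw2
Branch closes: p3 and not p3 both at w2.
Every branch of the negation's tableau closes; the branch above is one of them.

Valid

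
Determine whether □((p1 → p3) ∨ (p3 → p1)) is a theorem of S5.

Tableau for the negation ¬□((p1 → p3) ∨ (p3 → p1)):
1. ¬□((p1 → p3) ∨ (p3 → p1)), u
2. ¬((p1 → p3) ∨ (p3 → p1)), v   [¬□-rule on 1: fresh world v, uRv]
3. ¬(p1 → p3), v   [¬∨-rule on 2]
4. ¬(p3 → p1), v   [¬∨-rule on 2]
5. p1, v   [¬→-rule on 3]
6. ¬p3, v   [¬→-rule on 3]
7. p3, v   [¬→-rule on 4]
8. ¬p1, v   [¬→-rule on 4]
Accessibility: uRu, uRv, vRu, vRv
Branch closes: p3 and ¬p3 both at v.
Every branch of the negation's tableau closes; the branch above is one of them.

Yes, valid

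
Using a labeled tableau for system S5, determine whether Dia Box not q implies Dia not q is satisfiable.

1. Dia Box not q implies Dia not q, w0
2. Dia not q, w0
3. not q, w1
Accessibility: w0Rw0, w0Rw1, w1Rw0, w1Rw1

Yes, satisfiable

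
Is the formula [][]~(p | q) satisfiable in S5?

1. [][]~(p | q), w0
2. []~(p | q), w0
3. ~(p | q), w0
4. ~p, w0
5. ~q, w0
Accessibility: w0Rw0

Yes, satisfiable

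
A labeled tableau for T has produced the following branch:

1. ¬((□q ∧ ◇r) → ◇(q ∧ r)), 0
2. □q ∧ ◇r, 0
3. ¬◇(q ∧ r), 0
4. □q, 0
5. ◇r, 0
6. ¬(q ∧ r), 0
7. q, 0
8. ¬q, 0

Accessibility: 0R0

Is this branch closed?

Both q and ¬q appear at 0.

Yes, closed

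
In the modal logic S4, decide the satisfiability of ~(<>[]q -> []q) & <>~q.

Yes, satisfiable

1. ~(<>[]q -> []q) & <>~q, u
2. ~(<>[]q -> []q), u   [&-rule on 1]
3. <>~q, u   [&-rule on 1]
4. <>[]q, u   [~->-rule on 2]
5. ~[]q, u   [~->-rule on 2]
6. ~q, v   [<>-rule on 3: fresh world v, uRv]
7. []q, w   [<>-rule on 4: fresh world w, uRw]
8. q, w   [[]-rule on 7 via wRw]
9. ~q, x   [~[]-rule on 5: fresh world x, uRx]
Accessibility: uRu, uRv, uRw, uRx, vRv, wRw, xRx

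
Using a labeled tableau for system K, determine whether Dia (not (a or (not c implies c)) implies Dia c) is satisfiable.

1. Dia (not (a or (not c implies c)) implies Dia c), u
2. not (a or (not c implies c)) implies Dia c, v
3. Dia c, v
4. c, w
Accessibility: uRv, vRw

Satisfiable (open branch found)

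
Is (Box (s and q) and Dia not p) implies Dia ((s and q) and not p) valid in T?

Yes, valid

Tableau for the negation not ((Box (s and q) and Dia not p) implies Dia ((s and q) and not p)):
1. not ((Box (s and q) and Dia not p) implies Dia ((s and q) and not p)), u
2. Box (s and q) and Dia not p, u
3. not Dia ((s and q) and not p), u
4. Box (s and q), u
5. Dia not p, u
6. not ((s and q) and not p), u
7. s and q, u
8. s, u
9. q, u
10. p, u
11. not p, v
12. not ((s and q) and not p), v
13. s and q, v
14. s, v
15. q, v
16. not (s and q), v
17. not q, v
Accessibility: uRu, uRv, vRv
Branch closes: q and not q both at v.
All branches of the negation close; one closing branch shown above.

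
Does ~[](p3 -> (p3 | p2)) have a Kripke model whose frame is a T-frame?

1. ~[](p3 -> (p3 | p2)), u
2. ~(p3 -> (p3 | p2)), v
3. p3, v
4. ~(p3 | p2), v
5. ~p3, v
6. ~p2, v
Accessibility: uRu, uRv, vRv
Branch closes: p3 and ~p3 both at v.
All branches of the tableau close; one closing branch shown above.

Unsatisfiable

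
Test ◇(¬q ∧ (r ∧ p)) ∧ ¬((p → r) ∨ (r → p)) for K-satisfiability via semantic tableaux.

1. ◇(¬q ∧ (r ∧ p)) ∧ ¬((p → r) ∨ (r → p)), 0
2. ◇(¬q ∧ (r ∧ p)), 0
3. ¬((p → r) ∨ (r → p)), 0
4. ¬(p → r), 0
5. ¬(r → p), 0
6. p, 0
7. ¬r, 0
8. r, 0
9. ¬p, 0
Branch closes: r and ¬r both at 0.
(One branch shown.) All branches close.

Unsatisfiable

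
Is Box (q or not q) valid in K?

Valid

Tableau for the negation not Box (q or not q):
1. not Box (q or not q), 0
2. not (q or not q), 1
3. not q, 1
4. q, 1
Accessibility: 0R1
Branch closes: q and not q both at 1.
All branches of the negation close; one closing branch shown above.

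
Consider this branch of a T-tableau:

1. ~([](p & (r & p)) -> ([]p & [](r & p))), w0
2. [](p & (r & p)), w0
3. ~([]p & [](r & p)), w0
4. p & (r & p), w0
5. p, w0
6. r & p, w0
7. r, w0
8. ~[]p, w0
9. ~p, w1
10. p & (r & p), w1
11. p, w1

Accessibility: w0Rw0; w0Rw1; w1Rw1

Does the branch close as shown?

Both p and ~p appear at w1.

Yes, closed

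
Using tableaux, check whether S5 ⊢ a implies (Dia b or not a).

Invalid (countermodel exists)

Tableau for the negation not (a implies (Dia b or not a)):
1. not (a implies (Dia b or not a)), w0
2. a, w0
3. not (Dia b or not a), w0
4. not Dia b, w0
5. not b, w0
Accessibility: w0Rw0
The negation has an open branch (countermodel exists).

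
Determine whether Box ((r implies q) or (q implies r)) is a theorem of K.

Valid

Tableau for the negation not Box ((r implies q) or (q implies r)):
1. not Box ((r implies q) or (q implies r)), u
2. not ((r implies q) or (q implies r)), v
3. not (r implies q), v
4. not (q implies r), v
5. r, v
6. not q, v
7. q, v
8. not r, v
Accessibility: uRv
Branch closes: q and not q both at v.
All branches of the negation close; one closing branch shown above.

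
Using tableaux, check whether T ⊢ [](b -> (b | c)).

Valid in T

Tableau for the negation ~[](b -> (b | c)):
1. ~[](b -> (b | c)), 0
2. ~(b -> (b | c)), 1   [~[]-rule on 1: fresh world 1, 0R1]
3. b, 1   [~->-rule on 2]
4. ~(b | c), 1   [~->-rule on 2]
5. ~b, 1   [~|-rule on 4]
6. ~c, 1   [~|-rule on 4]
Accessibility: 0R0, 0R1, 1R1
Branch closes: b and ~b both at 1.
Every branch of the negation's tableau closes; the branch above is one of them.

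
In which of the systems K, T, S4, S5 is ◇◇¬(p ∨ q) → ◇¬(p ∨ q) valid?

S4, S5

S4-tableau for the negation ¬(◇◇¬(p ∨ q) → ◇¬(p ∨ q)):
1. ¬(◇◇¬(p ∨ q) → ◇¬(p ∨ q)), 0
2. ◇◇¬(p ∨ q), 0
3. ¬◇¬(p ∨ q), 0
4. p ∨ q, 0
5. q, 0
6. ◇¬(p ∨ q), 1
7. p ∨ q, 1
8. q, 1
9. ¬(p ∨ q), 2
10. ¬p, 2
11. ¬q, 2
12. p ∨ q, 2
13. q, 2
Accessibility: 0R0, 0R1, 0R2, 1R1, 1R2, 2R2
Branch closes: q and ¬q both at 2.
Every branch closes (one shown): valid in S4, hence also in S5 (every theorem of S4 is a theorem of S5).
T-tableau for the negation ¬(◇◇¬(p ∨ q) → ◇¬(p ∨ q)):
1. ¬(◇◇¬(p ∨ q) → ◇¬(p ∨ q)), 0
2. ◇◇¬(p ∨ q), 0
3. ¬◇¬(p ∨ q), 0
4. p ∨ q, 0
5. q, 0
6. ◇¬(p ∨ q), 1
7. p ∨ q, 1
8. q, 1
9. ¬(p ∨ q), 2
10. ¬p, 2
11. ¬q, 2
Accessibility: 0R0, 0R1, 1R1, 1R2, 2R2
Complete open branch: countermodel on a T-frame, so not valid in T, nor in K (the same frame is also a K-frame).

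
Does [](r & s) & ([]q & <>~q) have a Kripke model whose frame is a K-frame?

1. [](r & s) & ([]q & <>~q), w0
2. [](r & s), w0   [&-rule on 1]
3. []q & <>~q, w0   [&-rule on 1]
4. []q, w0   [&-rule on 3]
5. <>~q, w0   [&-rule on 3]
6. ~q, w1   [<>-rule on 5: fresh world w1, w0Rw1]
7. r & s, w1   [[]-rule on 2 via w0Rw1]
8. r, w1   [&-rule on 7]
9. s, w1   [&-rule on 7]
10. q, w1   [[]-rule on 4 via w0Rw1]
Accessibility: w0Rw1
Branch closes: q and ~q both at w1.
All branches of the tableau close; one closing branch shown above.

No, unsatisfiable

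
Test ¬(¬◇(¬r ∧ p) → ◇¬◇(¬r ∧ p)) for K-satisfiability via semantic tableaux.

1. ¬(¬◇(¬r ∧ p) → ◇¬◇(¬r ∧ p)), w0
2. ¬◇(¬r ∧ p), w0
3. ¬◇¬◇(¬r ∧ p), w0

Yes, satisfiable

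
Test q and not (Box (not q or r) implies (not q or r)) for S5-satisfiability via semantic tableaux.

1. q and not (Box (not q or r) implies (not q or r)), 0
2. q, 0
3. not (Box (not q or r) implies (not q or r)), 0
4. Box (not q or r), 0
5. not (not q or r), 0
6. not r, 0
7. not q or r, 0
8. r, 0
Accessibility: 0R0
Branch closes: r and not r both at 0.
Every branch closes; the branch above is one of them.

No, unsatisfiable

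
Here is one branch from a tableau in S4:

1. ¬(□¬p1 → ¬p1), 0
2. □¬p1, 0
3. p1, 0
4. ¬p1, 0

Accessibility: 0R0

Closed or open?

Both p1 and ¬p1 appear at 0.

Yes, closed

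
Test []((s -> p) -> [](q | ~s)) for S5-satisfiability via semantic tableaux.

Satisfiable

1. []((s -> p) -> [](q | ~s)), u
2. (s -> p) -> [](q | ~s), u   [[]-rule on 1 via uRu]
3. [](q | ~s), u   [->-rule on 2 (branches; this branch)]
4. q | ~s, u   [[]-rule on 3 via uRu]
5. ~s, u   [|-rule on 4 (branches; this branch)]
Accessibility: uRu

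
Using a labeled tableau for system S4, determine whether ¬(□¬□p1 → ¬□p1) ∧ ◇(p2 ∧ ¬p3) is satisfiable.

Unsatisfiable (every branch closes)

1. ¬(□¬□p1 → ¬□p1) ∧ ◇(p2 ∧ ¬p3), 0
2. ¬(□¬□p1 → ¬□p1), 0   [∧-rule on 1]
3. ◇(p2 ∧ ¬p3), 0   [∧-rule on 1]
4. □¬□p1, 0   [¬→-rule on 2]
5. □p1, 0   [¬→-rule on 2]
6. ¬□p1, 0   [□-rule on 4 via 0R0]
7. p1, 0   [□-rule on 5 via 0R0]
8. p2 ∧ ¬p3, 1   [◇-rule on 3: fresh world 1, 0R1]
9. p2, 1   [∧-rule on 8]
10. ¬p3, 1   [∧-rule on 8]
11. ¬□p1, 1   [□-rule on 4 via 0R1]
12. p1, 1   [□-rule on 5 via 0R1]
13. ¬p1, 2   [¬□-rule on 6: fresh world 2, 0R2]
14. ¬□p1, 2   [□-rule on 4 via 0R2]
15. p1, 2   [□-rule on 5 via 0R2]
Accessibility: 0R0, 0R1, 0R2, 1R1, 2R2
Branch closes: p1 and ¬p1 both at 2.
Every branch closes; the branch above is one of them.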